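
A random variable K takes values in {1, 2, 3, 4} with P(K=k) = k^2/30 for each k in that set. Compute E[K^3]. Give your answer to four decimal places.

43.3333

E[K^3] = Σ k^3·P(K=k)
 = 1·1/30 + 8·2/15 + 27·3/10 + 64·8/15
 = 1/30 + 16/15 + 81/10 + 512/15
 = 130/3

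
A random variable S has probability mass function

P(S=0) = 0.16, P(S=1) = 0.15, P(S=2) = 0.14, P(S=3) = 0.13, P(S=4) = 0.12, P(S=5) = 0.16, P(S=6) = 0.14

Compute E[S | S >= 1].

3.5

P(S >= 1) = 0.15 + 0.14 + 0.13 + 0.12 + 0.16 + 0.14 = 0.84.
E[S | S >= 1] = [1·0.15 + 2·0.14 + 3·0.13 + 4·0.12 + 5·0.16 + 6·0.14] / 0.84
 = 2.94 / 0.84
 = 7/2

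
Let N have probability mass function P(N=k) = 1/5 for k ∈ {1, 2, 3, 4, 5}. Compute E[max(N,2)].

3.2

E[max(N,2)] = Σ max(n,2)·P(N=n)
 = 2·1/5 + 2·1/5 + 3·1/5 + 4·1/5 + 5·1/5
 = 2/5 + 2/5 + 3/5 + 4/5 + 1
 = 16/5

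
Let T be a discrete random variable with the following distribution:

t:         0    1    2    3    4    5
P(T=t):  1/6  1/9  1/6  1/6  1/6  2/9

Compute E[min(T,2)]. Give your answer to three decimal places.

E[min(T,2)] = Σ min(t,2)·P(T=t)
 = 0·1/6 + 1·1/9 + 2·1/6 + 2·1/6 + 2·1/6 + 2·2/9
 = 0 + 1/9 + 1/3 + 1/3 + 1/3 + 4/9
 = 14/9

1.556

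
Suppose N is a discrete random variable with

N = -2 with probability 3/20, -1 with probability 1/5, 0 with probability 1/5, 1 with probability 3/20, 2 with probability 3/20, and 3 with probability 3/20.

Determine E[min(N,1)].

-0.05

E[min(N,1)] = Σ min(n,1)·P(N=n)
 = (-2)·3/20 + (-1)·1/5 + 0·1/5 + 1·3/20 + 1·3/20 + 1·3/20
 = (-3/10) + (-1/5) + 0 + 3/20 + 3/20 + 3/20
 = -1/20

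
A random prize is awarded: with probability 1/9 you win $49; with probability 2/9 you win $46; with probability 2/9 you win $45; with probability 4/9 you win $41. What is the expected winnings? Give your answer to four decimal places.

E[payout] = 49·1/9 + 46·2/9 + 45·2/9 + 41·4/9
 = 49/9 + 92/9 + 10 + 164/9
 = 395/9

43.8889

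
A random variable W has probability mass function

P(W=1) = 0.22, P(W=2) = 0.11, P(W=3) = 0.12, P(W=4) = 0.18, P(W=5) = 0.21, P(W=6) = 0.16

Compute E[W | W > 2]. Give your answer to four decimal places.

4.6119

P(W > 2) = 0.12 + 0.18 + 0.21 + 0.16 = 0.67.
E[W | W > 2] = [3·0.12 + 4·0.18 + 5·0.21 + 6·0.16] / 0.67
 = 3.09 / 0.67
 = 309/67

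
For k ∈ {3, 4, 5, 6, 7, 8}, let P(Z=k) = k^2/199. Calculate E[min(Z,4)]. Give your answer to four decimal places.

E[min(Z,4)] = Σ min(z,4)·P(Z=z)
 = 3·9/199 + 4·16/199 + 4·25/199 + 4·36/199 + 4·49/199 + 4·64/199
 = 27/199 + 64/199 + 100/199 + 144/199 + 196/199 + 256/199
 = 787/199

3.9548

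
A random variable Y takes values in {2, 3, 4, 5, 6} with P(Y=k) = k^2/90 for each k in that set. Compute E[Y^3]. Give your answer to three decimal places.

135.556

E[Y^3] = Σ y^3·P(Y=y)
 = 8·2/45 + 27·1/10 + 64·8/45 + 125·5/18 + 216·2/5
 = 16/45 + 27/10 + 512/45 + 625/18 + 432/5
 = 1220/9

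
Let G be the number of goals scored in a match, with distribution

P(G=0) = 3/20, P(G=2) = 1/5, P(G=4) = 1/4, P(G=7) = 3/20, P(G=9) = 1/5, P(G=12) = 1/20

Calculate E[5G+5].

E[5G+5] = Σ (5g+5)·P(G=g)
 = 5·3/20 + 15·1/5 + 25·1/4 + 40·3/20 + 50·1/5 + 65·1/20
 = 3/4 + 3 + 25/4 + 6 + 10 + 13/4
 = 117/4

29.25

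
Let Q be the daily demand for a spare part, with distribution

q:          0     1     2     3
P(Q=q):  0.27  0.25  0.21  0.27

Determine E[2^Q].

3.77

E[2^Q] = Σ 2^q·P(Q=q)
 = 1·0.27 + 2·0.25 + 4·0.21 + 8·0.27
 = 0.27 + 0.5 + 0.84 + 2.16
 = 3.77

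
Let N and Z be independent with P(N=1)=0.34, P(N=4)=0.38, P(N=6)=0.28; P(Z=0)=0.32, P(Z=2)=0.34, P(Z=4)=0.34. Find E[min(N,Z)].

E[min(N,Z)] = Σ_n Σ_z min(n,z) · P(N=n)P(Z=z)
 = 0·0.1088 + 1·0.1156 + 1·0.1156 + 0·0.1216 + 2·0.1292 + 4·0.1292 + 0·0.0896 + 2·0.0952 + 4·0.0952
 = 0 + 0.1156 + 0.1156 + 0 + 0.2584 + 0.5168 + 0 + 0.1904 + 0.3808
 = 1.5776

1.5776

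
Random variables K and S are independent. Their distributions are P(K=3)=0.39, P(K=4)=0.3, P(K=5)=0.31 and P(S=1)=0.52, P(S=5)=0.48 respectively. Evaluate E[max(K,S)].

4.4384

E[max(K,S)] = Σ_k Σ_s max(k,s) · P(K=k)P(S=s)
 = 3·0.2028 + 5·0.1872 + 4·0.156 + 5·0.144 + 5·0.1612 + 5·0.1488
 = 0.6084 + 0.936 + 0.624 + 0.72 + 0.806 + 0.744
 = 4.4384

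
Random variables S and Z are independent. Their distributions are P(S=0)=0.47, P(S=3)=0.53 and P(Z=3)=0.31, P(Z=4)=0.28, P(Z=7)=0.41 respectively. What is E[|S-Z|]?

E[|S-Z|] = Σ_s Σ_z |s-z| · P(S=s)P(Z=z)
 = 3·0.1457 + 4·0.1316 + 7·0.1927 + 0·0.1643 + 1·0.1484 + 4·0.2173
 = 0.4371 + 0.5264 + 1.3489 + 0 + 0.1484 + 0.8692
 = 3.33

3.33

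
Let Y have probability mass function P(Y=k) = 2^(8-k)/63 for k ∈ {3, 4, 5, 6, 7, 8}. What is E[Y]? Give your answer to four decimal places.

E[Y] = Σ y·P(Y=y)
 = 3·32/63 + 4·16/63 + 5·8/63 + 6·4/63 + 7·2/63 + 8·1/63
 = 32/21 + 64/63 + 40/63 + 8/21 + 2/9 + 8/63
 = 82/21

3.9048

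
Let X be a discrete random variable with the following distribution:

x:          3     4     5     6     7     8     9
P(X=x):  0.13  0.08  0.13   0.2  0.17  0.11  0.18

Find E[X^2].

E[X^2] = Σ x^2·P(X=x)
 = 9·0.13 + 16·0.08 + 25·0.13 + 36·0.2 + 49·0.17 + 64·0.11 + 81·0.18
 = 1.17 + 1.28 + 3.25 + 7.2 + 8.33 + 7.04 + 14.58
 = 42.85

42.85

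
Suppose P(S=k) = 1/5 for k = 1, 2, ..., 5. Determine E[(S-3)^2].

2

E[(S-3)^2] = Σ (s-3)^2·P(S=s)
 = 4·1/5 + 1·1/5 + 0·1/5 + 1·1/5 + 4·1/5
 = 4/5 + 1/5 + 0 + 1/5 + 4/5
 = 2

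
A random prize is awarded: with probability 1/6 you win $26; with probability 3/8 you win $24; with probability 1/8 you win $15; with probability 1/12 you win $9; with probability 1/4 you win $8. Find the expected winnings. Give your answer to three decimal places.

17.958

E[payout] = 26·1/6 + 24·3/8 + 15·1/8 + 9·1/12 + 8·1/4
 = 13/3 + 9 + 15/8 + 3/4 + 2
 = 431/24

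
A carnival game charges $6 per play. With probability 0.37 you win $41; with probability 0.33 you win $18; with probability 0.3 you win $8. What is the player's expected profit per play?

E[payout] = 41·0.37 + 18·0.33 + 8·0.3
 = 15.17 + 5.94 + 2.4
 = 23.51
Net = 23.51 - 6 = 17.51

17.51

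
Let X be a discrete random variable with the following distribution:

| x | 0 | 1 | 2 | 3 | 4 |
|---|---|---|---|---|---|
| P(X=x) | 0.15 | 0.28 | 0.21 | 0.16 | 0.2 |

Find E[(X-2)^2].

1.84

E[(X-2)^2] = Σ (x-2)^2·P(X=x)
 = 4·0.15 + 1·0.28 + 0·0.21 + 1·0.16 + 4·0.2
 = 0.6 + 0.28 + 0 + 0.16 + 0.8
 = 1.84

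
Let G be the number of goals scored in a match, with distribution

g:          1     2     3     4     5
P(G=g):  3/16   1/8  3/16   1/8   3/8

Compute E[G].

3.375

E[G] = Σ g·P(G=g)
 = 1·3/16 + 2·1/8 + 3·3/16 + 4·1/8 + 5·3/8
 = 3/16 + 1/4 + 9/16 + 1/2 + 15/8
 = 27/8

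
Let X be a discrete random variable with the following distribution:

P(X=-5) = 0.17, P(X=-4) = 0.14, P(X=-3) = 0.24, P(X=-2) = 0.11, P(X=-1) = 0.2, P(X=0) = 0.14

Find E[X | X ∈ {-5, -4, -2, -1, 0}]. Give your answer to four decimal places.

-2.4079

P(X ∈ {-5, -4, -2, -1, 0}) = 0.17 + 0.14 + 0.11 + 0.2 + 0.14 = 0.76.
E[X | X ∈ {-5, -4, -2, -1, 0}] = [(-5)·0.17 + (-4)·0.14 + (-2)·0.11 + (-1)·0.2 + 0·0.14] / 0.76
 = -1.83 / 0.76
 = -183/76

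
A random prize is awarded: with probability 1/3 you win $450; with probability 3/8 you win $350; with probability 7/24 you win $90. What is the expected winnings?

307.5

E[payout] = 450·1/3 + 350·3/8 + 90·7/24
 = 150 + 525/4 + 105/4
 = 615/2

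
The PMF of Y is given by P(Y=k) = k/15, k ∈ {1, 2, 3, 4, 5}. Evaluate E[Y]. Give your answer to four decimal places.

E[Y] = Σ y·P(Y=y)
 = 1·1/15 + 2·2/15 + 3·1/5 + 4·4/15 + 5·1/3
 = 1/15 + 4/15 + 3/5 + 16/15 + 5/3
 = 11/3

3.6667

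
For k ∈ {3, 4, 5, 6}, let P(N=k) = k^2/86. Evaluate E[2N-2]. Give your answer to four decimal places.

8.0465

E[2N-2] = Σ (2n-2)·P(N=n)
 = 4·9/86 + 6·8/43 + 8·25/86 + 10·18/43
 = 18/43 + 48/43 + 100/43 + 180/43
 = 346/43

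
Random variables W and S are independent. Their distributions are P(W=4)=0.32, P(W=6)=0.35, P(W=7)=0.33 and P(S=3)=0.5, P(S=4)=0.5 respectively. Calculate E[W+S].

E[W+S] = Σ_w Σ_s (w+s) · P(W=w)P(S=s)
 = 7·0.16 + 8·0.16 + 9·0.175 + 10·0.175 + 10·0.165 + 11·0.165
 = 1.12 + 1.28 + 1.575 + 1.75 + 1.65 + 1.815
 = 9.19

9.19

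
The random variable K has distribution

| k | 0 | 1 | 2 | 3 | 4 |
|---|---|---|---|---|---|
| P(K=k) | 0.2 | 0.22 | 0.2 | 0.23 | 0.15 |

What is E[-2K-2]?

-5.82

E[-2K-2] = Σ (-2k-2)·P(K=k)
 = (-2)·0.2 + (-4)·0.22 + (-6)·0.2 + (-8)·0.23 + (-10)·0.15
 = (-0.4) + (-0.88) + (-1.2) + (-1.84) + (-1.5)
 = -5.82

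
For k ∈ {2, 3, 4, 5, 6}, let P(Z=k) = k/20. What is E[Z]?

4.5

E[Z] = Σ z·P(Z=z)
 = 2·1/10 + 3·3/20 + 4·1/5 + 5·1/4 + 6·3/10
 = 1/5 + 9/20 + 4/5 + 5/4 + 9/5
 = 9/2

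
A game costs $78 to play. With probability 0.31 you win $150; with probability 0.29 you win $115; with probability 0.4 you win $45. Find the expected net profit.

19.85

E[payout] = 150·0.31 + 115·0.29 + 45·0.4
 = 46.5 + 33.35 + 18
 = 97.85
Net = 97.85 - 78 = 19.85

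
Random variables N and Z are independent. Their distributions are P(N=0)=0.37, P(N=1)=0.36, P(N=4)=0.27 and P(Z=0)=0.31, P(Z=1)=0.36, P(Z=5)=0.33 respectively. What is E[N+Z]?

3.45

E[N+Z] = Σ_n Σ_z (n+z) · P(N=n)P(Z=z)
 = 0·0.1147 + 1·0.1332 + 5·0.1221 + 1·0.1116 + 2·0.1296 + 6·0.1188 + 4·0.0837 + 5·0.0972 + 9·0.0891
 = 0 + 0.1332 + 0.6105 + 0.1116 + 0.2592 + 0.7128 + 0.3348 + 0.486 + 0.8019
 = 3.45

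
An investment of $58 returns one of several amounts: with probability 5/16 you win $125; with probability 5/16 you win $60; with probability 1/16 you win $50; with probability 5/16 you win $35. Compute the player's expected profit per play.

13.875

E[payout] = 125·5/16 + 60·5/16 + 50·1/16 + 35·5/16
 = 625/16 + 75/4 + 25/8 + 175/16
 = 575/8
Net = 575/8 - 58 = 111/8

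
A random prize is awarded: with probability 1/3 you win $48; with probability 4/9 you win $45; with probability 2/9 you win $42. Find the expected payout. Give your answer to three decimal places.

E[payout] = 48·1/3 + 45·4/9 + 42·2/9
 = 16 + 20 + 28/3
 = 136/3

45.333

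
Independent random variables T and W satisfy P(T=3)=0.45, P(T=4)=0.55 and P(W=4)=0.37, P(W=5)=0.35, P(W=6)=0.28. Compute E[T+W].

8.46

E[T+W] = Σ_t Σ_w (t+w) · P(T=t)P(W=w)
 = 7·0.1665 + 8·0.1575 + 9·0.126 + 8·0.2035 + 9·0.1925 + 10·0.154
 = 1.1655 + 1.26 + 1.134 + 1.628 + 1.7325 + 1.54
 = 8.46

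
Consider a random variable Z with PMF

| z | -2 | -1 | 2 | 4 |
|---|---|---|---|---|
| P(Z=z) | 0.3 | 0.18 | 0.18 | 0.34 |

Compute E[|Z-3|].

2.74

E[|Z-3|] = Σ |z-3|·P(Z=z)
 = 5·0.3 + 4·0.18 + 1·0.18 + 1·0.34
 = 1.5 + 0.72 + 0.18 + 0.34
 = 2.74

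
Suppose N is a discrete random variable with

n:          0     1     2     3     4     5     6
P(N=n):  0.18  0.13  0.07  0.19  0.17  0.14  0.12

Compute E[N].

E[N] = Σ n·P(N=n)
 = 0·0.18 + 1·0.13 + 2·0.07 + 3·0.19 + 4·0.17 + 5·0.14 + 6·0.12
 = 0 + 0.13 + 0.14 + 0.57 + 0.68 + 0.7 + 0.72
 = 2.94

2.94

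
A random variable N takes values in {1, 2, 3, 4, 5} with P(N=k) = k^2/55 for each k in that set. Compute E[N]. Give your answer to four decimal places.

4.0909

E[N] = Σ n·P(N=n)
 = 1·1/55 + 2·4/55 + 3·9/55 + 4·16/55 + 5·5/11
 = 1/55 + 8/55 + 27/55 + 64/55 + 25/11
 = 45/11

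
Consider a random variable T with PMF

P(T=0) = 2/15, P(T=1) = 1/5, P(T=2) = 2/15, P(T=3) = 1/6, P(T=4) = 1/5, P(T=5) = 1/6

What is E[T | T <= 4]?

P(T <= 4) = 2/15 + 1/5 + 2/15 + 1/6 + 1/5 = 5/6.
E[T | T <= 4] = [0·2/15 + 1·1/5 + 2·2/15 + 3·1/6 + 4·1/5] / (5/6)
 = 53/30 / (5/6)
 = 53/25

2.12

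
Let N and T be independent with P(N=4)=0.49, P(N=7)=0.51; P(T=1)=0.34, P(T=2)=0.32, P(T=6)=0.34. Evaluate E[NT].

E[NT] = Σ_n Σ_t nt · P(N=n)P(T=t)
 = 4·0.1666 + 8·0.1568 + 24·0.1666 + 7·0.1734 + 14·0.1632 + 42·0.1734
 = 0.6664 + 1.2544 + 3.9984 + 1.2138 + 2.2848 + 7.2828
 = 16.7006

16.7006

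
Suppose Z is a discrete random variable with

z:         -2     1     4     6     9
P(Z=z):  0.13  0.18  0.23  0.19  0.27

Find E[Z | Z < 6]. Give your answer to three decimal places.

P(Z < 6) = 0.13 + 0.18 + 0.23 = 0.54.
E[Z | Z < 6] = [(-2)·0.13 + 1·0.18 + 4·0.23] / 0.54
 = 0.84 / 0.54
 = 14/9

1.556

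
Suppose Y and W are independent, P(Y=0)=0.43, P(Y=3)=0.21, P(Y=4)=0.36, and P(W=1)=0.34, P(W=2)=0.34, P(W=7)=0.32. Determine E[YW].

E[YW] = Σ_y Σ_w yw · P(Y=y)P(W=w)
 = 0·0.1462 + 0·0.1462 + 0·0.1376 + 3·0.0714 + 6·0.0714 + 21·0.0672 + 4·0.1224 + 8·0.1224 + 28·0.1152
 = 0 + 0 + 0 + 0.2142 + 0.4284 + 1.4112 + 0.4896 + 0.9792 + 3.2256
 = 6.7482

6.7482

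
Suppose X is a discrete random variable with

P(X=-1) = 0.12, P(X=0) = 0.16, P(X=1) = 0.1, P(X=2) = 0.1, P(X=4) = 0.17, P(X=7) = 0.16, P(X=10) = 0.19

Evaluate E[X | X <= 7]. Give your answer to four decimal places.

P(X <= 7) = 0.12 + 0.16 + 0.1 + 0.1 + 0.17 + 0.16 = 0.81.
E[X | X <= 7] = [(-1)·0.12 + 0·0.16 + 1·0.1 + 2·0.1 + 4·0.17 + 7·0.16] / 0.81
 = 1.98 / 0.81
 = 22/9

2.4444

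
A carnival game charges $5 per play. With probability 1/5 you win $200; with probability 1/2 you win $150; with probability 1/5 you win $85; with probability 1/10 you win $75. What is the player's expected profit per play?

E[payout] = 200·1/5 + 150·1/2 + 85·1/5 + 75·1/10
 = 40 + 75 + 17 + 15/2
 = 279/2
Net = 279/2 - 5 = 269/2

134.5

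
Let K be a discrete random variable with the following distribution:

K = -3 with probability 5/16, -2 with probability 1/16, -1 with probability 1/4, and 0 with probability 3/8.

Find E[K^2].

3.3125

E[K^2] = Σ k^2·P(K=k)
 = 9·5/16 + 4·1/16 + 1·1/4 + 0·3/8
 = 45/16 + 1/4 + 1/4 + 0
 = 53/16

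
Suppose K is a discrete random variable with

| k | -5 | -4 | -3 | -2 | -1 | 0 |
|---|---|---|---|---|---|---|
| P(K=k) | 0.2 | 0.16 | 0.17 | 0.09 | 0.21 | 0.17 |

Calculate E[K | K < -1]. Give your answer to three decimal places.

P(K < -1) = 0.2 + 0.16 + 0.17 + 0.09 = 0.62.
E[K | K < -1] = [(-5)·0.2 + (-4)·0.16 + (-3)·0.17 + (-2)·0.09] / 0.62
 = -2.33 / 0.62
 = -233/62

-3.758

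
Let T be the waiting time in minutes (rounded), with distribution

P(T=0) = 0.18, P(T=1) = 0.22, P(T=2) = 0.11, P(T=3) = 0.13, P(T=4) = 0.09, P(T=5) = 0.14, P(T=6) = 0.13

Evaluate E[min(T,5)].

E[min(T,5)] = Σ min(t,5)·P(T=t)
 = 0·0.18 + 1·0.22 + 2·0.11 + 3·0.13 + 4·0.09 + 5·0.14 + 5·0.13
 = 0 + 0.22 + 0.22 + 0.39 + 0.36 + 0.7 + 0.65
 = 2.54

2.54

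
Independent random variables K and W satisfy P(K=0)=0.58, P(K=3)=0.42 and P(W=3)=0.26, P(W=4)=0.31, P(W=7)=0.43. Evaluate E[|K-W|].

E[|K-W|] = Σ_k Σ_w |k-w| · P(K=k)P(W=w)
 = 3·0.1508 + 4·0.1798 + 7·0.2494 + 0·0.1092 + 1·0.1302 + 4·0.1806
 = 0.4524 + 0.7192 + 1.7458 + 0 + 0.1302 + 0.7224
 = 3.77

3.77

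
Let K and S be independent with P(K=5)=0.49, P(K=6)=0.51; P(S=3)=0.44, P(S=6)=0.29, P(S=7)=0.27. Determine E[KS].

E[KS] = Σ_k Σ_s ks · P(K=k)P(S=s)
 = 15·0.2156 + 30·0.1421 + 35·0.1323 + 18·0.2244 + 36·0.1479 + 42·0.1377
 = 3.234 + 4.263 + 4.6305 + 4.0392 + 5.3244 + 5.7834
 = 27.2745

27.2745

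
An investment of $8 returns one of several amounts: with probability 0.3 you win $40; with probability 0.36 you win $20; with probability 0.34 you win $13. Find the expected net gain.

E[payout] = 40·0.3 + 20·0.36 + 13·0.34
 = 12 + 7.2 + 4.42
 = 23.62
Net = 23.62 - 8 = 15.62

15.62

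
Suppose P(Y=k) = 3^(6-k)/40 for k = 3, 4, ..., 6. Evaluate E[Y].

E[Y] = Σ y·P(Y=y)
 = 3·27/40 + 4·9/40 + 5·3/40 + 6·1/40
 = 81/40 + 9/10 + 3/8 + 3/20
 = 69/20

3.45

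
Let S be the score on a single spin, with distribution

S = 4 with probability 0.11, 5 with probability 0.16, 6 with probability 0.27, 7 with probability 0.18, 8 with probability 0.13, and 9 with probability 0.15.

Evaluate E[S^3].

E[S^3] = Σ s^3·P(S=s)
 = 64·0.11 + 125·0.16 + 216·0.27 + 343·0.18 + 512·0.13 + 729·0.15
 = 7.04 + 20 + 58.32 + 61.74 + 66.56 + 109.35
 = 323.01

323.01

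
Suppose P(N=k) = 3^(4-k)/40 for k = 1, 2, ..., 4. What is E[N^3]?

E[N^3] = Σ n^3·P(N=n)
 = 1·27/40 + 8·9/40 + 27·3/40 + 64·1/40
 = 27/40 + 9/5 + 81/40 + 8/5
 = 61/10

6.1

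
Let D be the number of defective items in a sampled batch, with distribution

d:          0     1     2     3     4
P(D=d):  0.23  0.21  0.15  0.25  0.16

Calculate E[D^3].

18.4

E[D^3] = Σ d^3·P(D=d)
 = 0·0.23 + 1·0.21 + 8·0.15 + 27·0.25 + 64·0.16
 = 0 + 0.21 + 1.2 + 6.75 + 10.24
 = 18.4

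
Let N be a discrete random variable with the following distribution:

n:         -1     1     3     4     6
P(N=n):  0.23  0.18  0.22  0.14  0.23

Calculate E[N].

2.55

E[N] = Σ n·P(N=n)
 = (-1)·0.23 + 1·0.18 + 3·0.22 + 4·0.14 + 6·0.23
 = (-0.23) + 0.18 + 0.66 + 0.56 + 1.38
 = 2.55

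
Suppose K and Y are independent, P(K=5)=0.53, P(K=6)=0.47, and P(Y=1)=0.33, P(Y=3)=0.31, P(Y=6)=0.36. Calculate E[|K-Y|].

2.4316

E[|K-Y|] = Σ_k Σ_y |k-y| · P(K=k)P(Y=y)
 = 4·0.1749 + 2·0.1643 + 1·0.1908 + 5·0.1551 + 3·0.1457 + 0·0.1692
 = 0.6996 + 0.3286 + 0.1908 + 0.7755 + 0.4371 + 0
 = 2.4316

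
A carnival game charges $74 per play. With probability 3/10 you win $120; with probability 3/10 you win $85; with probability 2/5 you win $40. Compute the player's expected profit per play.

3.5

E[payout] = 120·3/10 + 85·3/10 + 40·2/5
 = 36 + 51/2 + 16
 = 155/2
Net = 155/2 - 74 = 7/2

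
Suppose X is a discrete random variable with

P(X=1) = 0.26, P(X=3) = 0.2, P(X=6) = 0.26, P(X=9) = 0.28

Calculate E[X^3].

E[X^3] = Σ x^3·P(X=x)
 = 1·0.26 + 27·0.2 + 216·0.26 + 729·0.28
 = 0.26 + 5.4 + 56.16 + 204.12
 = 265.94

265.94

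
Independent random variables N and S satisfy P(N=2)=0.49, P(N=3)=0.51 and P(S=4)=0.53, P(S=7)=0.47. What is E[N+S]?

7.92

E[N+S] = Σ_n Σ_s (n+s) · P(N=n)P(S=s)
 = 6·0.2597 + 9·0.2303 + 7·0.2703 + 10·0.2397
 = 1.5582 + 2.0727 + 1.8921 + 2.397
 = 7.92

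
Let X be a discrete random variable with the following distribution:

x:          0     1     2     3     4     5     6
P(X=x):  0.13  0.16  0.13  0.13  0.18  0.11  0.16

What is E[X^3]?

E[X^3] = Σ x^3·P(X=x)
 = 0·0.13 + 1·0.16 + 8·0.13 + 27·0.13 + 64·0.18 + 125·0.11 + 216·0.16
 = 0 + 0.16 + 1.04 + 3.51 + 11.52 + 13.75 + 34.56
 = 64.54

64.54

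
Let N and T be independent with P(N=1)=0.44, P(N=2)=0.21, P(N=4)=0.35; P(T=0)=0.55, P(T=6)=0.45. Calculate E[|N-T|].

E[|N-T|] = Σ_n Σ_t |n-t| · P(N=n)P(T=t)
 = 1·0.242 + 5·0.198 + 2·0.1155 + 4·0.0945 + 4·0.1925 + 2·0.1575
 = 0.242 + 0.99 + 0.231 + 0.378 + 0.77 + 0.315
 = 2.926

2.926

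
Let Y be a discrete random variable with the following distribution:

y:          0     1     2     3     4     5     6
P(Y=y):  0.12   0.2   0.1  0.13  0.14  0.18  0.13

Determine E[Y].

3.03

E[Y] = Σ y·P(Y=y)
 = 0·0.12 + 1·0.2 + 2·0.1 + 3·0.13 + 4·0.14 + 5·0.18 + 6·0.13
 = 0 + 0.2 + 0.2 + 0.39 + 0.56 + 0.9 + 0.78
 = 3.03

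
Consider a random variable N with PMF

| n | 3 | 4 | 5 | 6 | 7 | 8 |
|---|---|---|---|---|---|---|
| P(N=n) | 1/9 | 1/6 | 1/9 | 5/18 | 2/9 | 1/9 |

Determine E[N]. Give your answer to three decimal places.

5.667

E[N] = Σ n·P(N=n)
 = 3·1/9 + 4·1/6 + 5·1/9 + 6·5/18 + 7·2/9 + 8·1/9
 = 1/3 + 2/3 + 5/9 + 5/3 + 14/9 + 8/9
 = 17/3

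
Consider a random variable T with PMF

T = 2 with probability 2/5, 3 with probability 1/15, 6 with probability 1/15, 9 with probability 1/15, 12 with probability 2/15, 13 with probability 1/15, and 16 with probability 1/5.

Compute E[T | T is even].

7.5

P(T is even) = 2/5 + 1/15 + 2/15 + 1/5 = 4/5.
E[T | T is even] = [2·2/5 + 6·1/15 + 12·2/15 + 16·1/5] / (4/5)
 = 6 / (4/5)
 = 15/2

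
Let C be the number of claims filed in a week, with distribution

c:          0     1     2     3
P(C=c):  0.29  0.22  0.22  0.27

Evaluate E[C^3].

9.27

E[C^3] = Σ c^3·P(C=c)
 = 0·0.29 + 1·0.22 + 8·0.22 + 27·0.27
 = 0 + 0.22 + 1.76 + 7.29
 = 9.27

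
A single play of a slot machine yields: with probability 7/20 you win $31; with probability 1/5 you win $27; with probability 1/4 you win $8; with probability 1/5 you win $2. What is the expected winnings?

E[payout] = 31·7/20 + 27·1/5 + 8·1/4 + 2·1/5
 = 217/20 + 27/5 + 2 + 2/5
 = 373/20

18.65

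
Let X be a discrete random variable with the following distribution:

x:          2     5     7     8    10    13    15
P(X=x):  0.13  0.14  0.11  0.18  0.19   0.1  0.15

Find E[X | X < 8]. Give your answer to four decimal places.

P(X < 8) = 0.13 + 0.14 + 0.11 = 0.38.
E[X | X < 8] = [2·0.13 + 5·0.14 + 7·0.11] / 0.38
 = 1.73 / 0.38
 = 173/38

4.5526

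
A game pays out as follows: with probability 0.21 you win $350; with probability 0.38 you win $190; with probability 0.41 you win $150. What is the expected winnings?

E[payout] = 350·0.21 + 190·0.38 + 150·0.41
 = 73.5 + 72.2 + 61.5
 = 207.2

207.2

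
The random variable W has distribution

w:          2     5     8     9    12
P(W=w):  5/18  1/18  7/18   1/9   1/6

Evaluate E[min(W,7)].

5.5

E[min(W,7)] = Σ min(w,7)·P(W=w)
 = 2·5/18 + 5·1/18 + 7·7/18 + 7·1/9 + 7·1/6
 = 5/9 + 5/18 + 49/18 + 7/9 + 7/6
 = 11/2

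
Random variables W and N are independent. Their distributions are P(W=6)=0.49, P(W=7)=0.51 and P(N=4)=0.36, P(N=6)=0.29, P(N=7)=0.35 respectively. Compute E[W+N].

12.14

E[W+N] = Σ_w Σ_n (w+n) · P(W=w)P(N=n)
 = 10·0.1764 + 12·0.1421 + 13·0.1715 + 11·0.1836 + 13·0.1479 + 14·0.1785
 = 1.764 + 1.7052 + 2.2295 + 2.0196 + 1.9227 + 2.499
 = 12.14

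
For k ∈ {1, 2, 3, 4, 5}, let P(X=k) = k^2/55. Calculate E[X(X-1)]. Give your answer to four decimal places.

E[X(X-1)] = Σ x(x-1)·P(X=x)
 = 0·1/55 + 2·4/55 + 6·9/55 + 12·16/55 + 20·5/11
 = 0 + 8/55 + 54/55 + 192/55 + 100/11
 = 754/55

13.7091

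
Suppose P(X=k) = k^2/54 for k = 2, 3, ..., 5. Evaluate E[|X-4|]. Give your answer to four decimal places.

0.7778

E[|X-4|] = Σ |x-4|·P(X=x)
 = 2·2/27 + 1·1/6 + 0·8/27 + 1·25/54
 = 4/27 + 1/6 + 0 + 25/54
 = 7/9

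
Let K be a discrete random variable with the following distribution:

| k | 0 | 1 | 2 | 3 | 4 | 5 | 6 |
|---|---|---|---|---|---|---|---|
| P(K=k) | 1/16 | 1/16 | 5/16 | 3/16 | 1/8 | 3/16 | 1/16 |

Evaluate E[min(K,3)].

2.375

E[min(K,3)] = Σ min(k,3)·P(K=k)
 = 0·1/16 + 1·1/16 + 2·5/16 + 3·3/16 + 3·1/8 + 3·3/16 + 3·1/16
 = 0 + 1/16 + 5/8 + 9/16 + 3/8 + 9/16 + 3/16
 = 19/8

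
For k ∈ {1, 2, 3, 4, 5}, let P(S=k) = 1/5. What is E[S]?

3

E[S] = Σ s·P(S=s)
 = 1·1/5 + 2·1/5 + 3·1/5 + 4·1/5 + 5·1/5
 = 1/5 + 2/5 + 3/5 + 4/5 + 1
 = 3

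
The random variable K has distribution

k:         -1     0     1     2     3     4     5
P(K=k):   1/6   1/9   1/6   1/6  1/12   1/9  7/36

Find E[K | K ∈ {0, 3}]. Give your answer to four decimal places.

P(K ∈ {0, 3}) = 1/9 + 1/12 = 7/36.
E[K | K ∈ {0, 3}] = [0·1/9 + 3·1/12] / (7/36)
 = 1/4 / (7/36)
 = 9/7

1.2857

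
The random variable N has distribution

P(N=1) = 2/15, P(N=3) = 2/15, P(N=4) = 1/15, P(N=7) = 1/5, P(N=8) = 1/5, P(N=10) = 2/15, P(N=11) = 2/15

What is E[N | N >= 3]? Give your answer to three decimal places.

P(N >= 3) = 2/15 + 1/15 + 1/5 + 1/5 + 2/15 + 2/15 = 13/15.
E[N | N >= 3] = [3·2/15 + 4·1/15 + 7·1/5 + 8·1/5 + 10·2/15 + 11·2/15] / (13/15)
 = 97/15 / (13/15)
 = 97/13

7.462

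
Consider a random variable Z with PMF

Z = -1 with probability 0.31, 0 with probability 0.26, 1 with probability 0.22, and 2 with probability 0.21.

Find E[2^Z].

1.695

E[2^Z] = Σ 2^z·P(Z=z)
 = 0.5·0.31 + 1·0.26 + 2·0.22 + 4·0.21
 = 0.155 + 0.26 + 0.44 + 0.84
 = 1.695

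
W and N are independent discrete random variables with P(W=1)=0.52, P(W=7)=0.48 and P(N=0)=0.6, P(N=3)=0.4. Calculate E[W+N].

E[W+N] = Σ_w Σ_n (w+n) · P(W=w)P(N=n)
 = 1·0.312 + 4·0.208 + 7·0.288 + 10·0.192
 = 0.312 + 0.832 + 2.016 + 1.92
 = 5.08

5.08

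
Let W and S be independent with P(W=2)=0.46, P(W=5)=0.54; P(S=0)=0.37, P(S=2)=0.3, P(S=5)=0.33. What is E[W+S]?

E[W+S] = Σ_w Σ_s (w+s) · P(W=w)P(S=s)
 = 2·0.1702 + 4·0.138 + 7·0.1518 + 5·0.1998 + 7·0.162 + 10·0.1782
 = 0.3404 + 0.552 + 1.0626 + 0.999 + 1.134 + 1.782
 = 5.87

5.87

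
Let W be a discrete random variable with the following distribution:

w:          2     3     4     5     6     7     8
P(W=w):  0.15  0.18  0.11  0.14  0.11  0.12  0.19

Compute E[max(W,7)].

7.19

E[max(W,7)] = Σ max(w,7)·P(W=w)
 = 7·0.15 + 7·0.18 + 7·0.11 + 7·0.14 + 7·0.11 + 7·0.12 + 8·0.19
 = 1.05 + 1.26 + 0.77 + 0.98 + 0.77 + 0.84 + 1.52
 = 7.19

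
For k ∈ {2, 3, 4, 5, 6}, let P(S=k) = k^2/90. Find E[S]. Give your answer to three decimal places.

4.889

E[S] = Σ s·P(S=s)
 = 2·2/45 + 3·1/10 + 4·8/45 + 5·5/18 + 6·2/5
 = 4/45 + 3/10 + 32/45 + 25/18 + 12/5
 = 44/9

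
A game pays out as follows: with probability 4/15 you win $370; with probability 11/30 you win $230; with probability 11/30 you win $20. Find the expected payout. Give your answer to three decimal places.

E[payout] = 370·4/15 + 230·11/30 + 20·11/30
 = 296/3 + 253/3 + 22/3
 = 571/3

190.333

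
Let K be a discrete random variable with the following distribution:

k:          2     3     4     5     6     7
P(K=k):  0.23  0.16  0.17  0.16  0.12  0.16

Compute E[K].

4.26

E[K] = Σ k·P(K=k)
 = 2·0.23 + 3·0.16 + 4·0.17 + 5·0.16 + 6·0.12 + 7·0.16
 = 0.46 + 0.48 + 0.68 + 0.8 + 0.72 + 1.12
 = 4.26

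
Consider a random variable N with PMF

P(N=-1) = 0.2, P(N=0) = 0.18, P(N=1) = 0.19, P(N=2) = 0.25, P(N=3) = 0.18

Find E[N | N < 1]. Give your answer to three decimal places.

-0.526

P(N < 1) = 0.2 + 0.18 = 0.38.
E[N | N < 1] = [(-1)·0.2 + 0·0.18] / 0.38
 = -0.2 / 0.38
 = -10/19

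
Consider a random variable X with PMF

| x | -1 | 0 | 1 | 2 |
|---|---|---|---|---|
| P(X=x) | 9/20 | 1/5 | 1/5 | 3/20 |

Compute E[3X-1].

-0.85

E[3X-1] = Σ (3x-1)·P(X=x)
 = (-4)·9/20 + (-1)·1/5 + 2·1/5 + 5·3/20
 = (-9/5) + (-1/5) + 2/5 + 3/4
 = -17/20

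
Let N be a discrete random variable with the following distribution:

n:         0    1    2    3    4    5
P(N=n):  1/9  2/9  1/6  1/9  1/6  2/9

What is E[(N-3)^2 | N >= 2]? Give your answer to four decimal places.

1.8333

P(N >= 2) = 1/6 + 1/9 + 1/6 + 2/9 = 2/3.
E[(N-3)^2 | N >= 2] = [1·1/6 + 0·1/9 + 1·1/6 + 4·2/9] / (2/3)
 = 11/9 / (2/3)
 = 11/6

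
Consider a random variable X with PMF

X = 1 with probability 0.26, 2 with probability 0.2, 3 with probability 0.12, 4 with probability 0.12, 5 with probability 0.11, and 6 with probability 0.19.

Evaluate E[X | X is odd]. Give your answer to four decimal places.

2.3878

P(X is odd) = 0.26 + 0.12 + 0.11 = 0.49.
E[X | X is odd] = [1·0.26 + 3·0.12 + 5·0.11] / 0.49
 = 1.17 / 0.49
 = 117/49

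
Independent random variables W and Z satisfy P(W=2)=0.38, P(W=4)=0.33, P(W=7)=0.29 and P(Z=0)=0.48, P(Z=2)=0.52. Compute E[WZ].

4.2744

E[WZ] = Σ_w Σ_z wz · P(W=w)P(Z=z)
 = 0·0.1824 + 4·0.1976 + 0·0.1584 + 8·0.1716 + 0·0.1392 + 14·0.1508
 = 0 + 0.7904 + 0 + 1.3728 + 0 + 2.1112
 = 4.2744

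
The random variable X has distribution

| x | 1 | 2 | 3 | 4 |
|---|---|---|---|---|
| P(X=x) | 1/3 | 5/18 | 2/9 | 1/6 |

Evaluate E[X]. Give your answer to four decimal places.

E[X] = Σ x·P(X=x)
 = 1·1/3 + 2·5/18 + 3·2/9 + 4·1/6
 = 1/3 + 5/9 + 2/3 + 2/3
 = 20/9

2.2222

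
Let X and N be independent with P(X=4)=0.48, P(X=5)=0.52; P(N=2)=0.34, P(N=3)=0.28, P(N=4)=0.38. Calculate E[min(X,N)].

3.04

E[min(X,N)] = Σ_x Σ_n min(x,n) · P(X=x)P(N=n)
 = 2·0.1632 + 3·0.1344 + 4·0.1824 + 2·0.1768 + 3·0.1456 + 4·0.1976
 = 0.3264 + 0.4032 + 0.7296 + 0.3536 + 0.4368 + 0.7904
 = 3.04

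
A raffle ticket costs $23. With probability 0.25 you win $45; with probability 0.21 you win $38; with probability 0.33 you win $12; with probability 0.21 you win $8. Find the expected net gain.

1.87

E[payout] = 45·0.25 + 38·0.21 + 12·0.33 + 8·0.21
 = 11.25 + 7.98 + 3.96 + 1.68
 = 24.87
Net = 24.87 - 23 = 1.87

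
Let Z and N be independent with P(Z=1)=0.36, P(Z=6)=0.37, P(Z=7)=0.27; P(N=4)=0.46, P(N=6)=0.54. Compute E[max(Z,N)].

5.9388

E[max(Z,N)] = Σ_z Σ_n max(z,n) · P(Z=z)P(N=n)
 = 4·0.1656 + 6·0.1944 + 6·0.1702 + 6·0.1998 + 7·0.1242 + 7·0.1458
 = 0.6624 + 1.1664 + 1.0212 + 1.1988 + 0.8694 + 1.0206
 = 5.9388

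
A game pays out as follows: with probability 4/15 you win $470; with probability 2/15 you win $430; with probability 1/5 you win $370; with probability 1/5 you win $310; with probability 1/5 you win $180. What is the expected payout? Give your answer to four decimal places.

354.6667

E[payout] = 470·4/15 + 430·2/15 + 370·1/5 + 310·1/5 + 180·1/5
 = 376/3 + 172/3 + 74 + 62 + 36
 = 1064/3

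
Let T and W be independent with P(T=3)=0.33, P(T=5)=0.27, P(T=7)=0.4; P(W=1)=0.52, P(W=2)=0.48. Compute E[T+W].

E[T+W] = Σ_t Σ_w (t+w) · P(T=t)P(W=w)
 = 4·0.1716 + 5·0.1584 + 6·0.1404 + 7·0.1296 + 8·0.208 + 9·0.192
 = 0.6864 + 0.792 + 0.8424 + 0.9072 + 1.664 + 1.728
 = 6.62

6.62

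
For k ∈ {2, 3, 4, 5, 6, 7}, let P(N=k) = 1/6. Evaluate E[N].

E[N] = Σ n·P(N=n)
 = 2·1/6 + 3·1/6 + 4·1/6 + 5·1/6 + 6·1/6 + 7·1/6
 = 1/3 + 1/2 + 2/3 + 5/6 + 1 + 7/6
 = 9/2

4.5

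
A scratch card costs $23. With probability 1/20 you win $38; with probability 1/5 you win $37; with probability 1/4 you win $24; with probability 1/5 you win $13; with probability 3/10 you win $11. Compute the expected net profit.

E[payout] = 38·1/20 + 37·1/5 + 24·1/4 + 13·1/5 + 11·3/10
 = 19/10 + 37/5 + 6 + 13/5 + 33/10
 = 106/5
Net = 106/5 - 23 = -9/5

-1.8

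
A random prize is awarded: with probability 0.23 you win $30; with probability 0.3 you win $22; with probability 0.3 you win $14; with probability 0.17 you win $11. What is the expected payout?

E[payout] = 30·0.23 + 22·0.3 + 14·0.3 + 11·0.17
 = 6.9 + 6.6 + 4.2 + 1.87
 = 19.57

19.57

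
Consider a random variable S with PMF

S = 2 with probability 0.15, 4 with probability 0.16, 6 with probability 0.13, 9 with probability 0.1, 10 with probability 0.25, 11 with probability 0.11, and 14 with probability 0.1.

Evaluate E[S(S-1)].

E[S(S-1)] = Σ s(s-1)·P(S=s)
 = 2·0.15 + 12·0.16 + 30·0.13 + 72·0.1 + 90·0.25 + 110·0.11 + 182·0.1
 = 0.3 + 1.92 + 3.9 + 7.2 + 22.5 + 12.1 + 18.2
 = 66.12

66.12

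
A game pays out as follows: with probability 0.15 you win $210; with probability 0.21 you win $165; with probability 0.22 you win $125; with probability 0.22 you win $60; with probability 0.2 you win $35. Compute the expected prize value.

113.85

E[payout] = 210·0.15 + 165·0.21 + 125·0.22 + 60·0.22 + 35·0.2
 = 31.5 + 34.65 + 27.5 + 13.2 + 7
 = 113.85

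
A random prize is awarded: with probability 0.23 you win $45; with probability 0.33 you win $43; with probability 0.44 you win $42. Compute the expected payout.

43.02

E[payout] = 45·0.23 + 43·0.33 + 42·0.44
 = 10.35 + 14.19 + 18.48
 = 43.02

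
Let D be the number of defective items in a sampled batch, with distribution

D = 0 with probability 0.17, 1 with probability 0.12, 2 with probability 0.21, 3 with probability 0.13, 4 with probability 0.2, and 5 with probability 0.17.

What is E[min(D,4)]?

E[min(D,4)] = Σ min(d,4)·P(D=d)
 = 0·0.17 + 1·0.12 + 2·0.21 + 3·0.13 + 4·0.2 + 4·0.17
 = 0 + 0.12 + 0.42 + 0.39 + 0.8 + 0.68
 = 2.41

2.41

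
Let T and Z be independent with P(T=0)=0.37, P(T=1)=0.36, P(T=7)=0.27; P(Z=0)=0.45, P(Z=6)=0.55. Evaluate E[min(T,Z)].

1.089

E[min(T,Z)] = Σ_t Σ_z min(t,z) · P(T=t)P(Z=z)
 = 0·0.1665 + 0·0.2035 + 0·0.162 + 1·0.198 + 0·0.1215 + 6·0.1485
 = 0 + 0 + 0 + 0.198 + 0 + 0.891
 = 1.089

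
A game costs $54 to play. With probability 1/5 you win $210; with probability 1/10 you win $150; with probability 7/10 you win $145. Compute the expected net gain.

E[payout] = 210·1/5 + 150·1/10 + 145·7/10
 = 42 + 15 + 203/2
 = 317/2
Net = 317/2 - 54 = 209/2

104.5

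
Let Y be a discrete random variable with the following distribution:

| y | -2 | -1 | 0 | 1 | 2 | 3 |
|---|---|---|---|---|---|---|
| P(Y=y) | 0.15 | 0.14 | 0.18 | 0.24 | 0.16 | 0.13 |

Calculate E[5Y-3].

-0.45

E[5Y-3] = Σ (5y-3)·P(Y=y)
 = (-13)·0.15 + (-8)·0.14 + (-3)·0.18 + 2·0.24 + 7·0.16 + 12·0.13
 = (-1.95) + (-1.12) + (-0.54) + 0.48 + 1.12 + 1.56
 = -0.45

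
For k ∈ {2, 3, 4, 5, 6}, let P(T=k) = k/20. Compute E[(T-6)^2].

4

E[(T-6)^2] = Σ (t-6)^2·P(T=t)
 = 16·1/10 + 9·3/20 + 4·1/5 + 1·1/4 + 0·3/10
 = 8/5 + 27/20 + 4/5 + 1/4 + 0
 = 4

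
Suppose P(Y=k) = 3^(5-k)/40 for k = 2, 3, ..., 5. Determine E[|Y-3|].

0.8

E[|Y-3|] = Σ |y-3|·P(Y=y)
 = 1·27/40 + 0·9/40 + 1·3/40 + 2·1/40
 = 27/40 + 0 + 3/40 + 1/20
 = 4/5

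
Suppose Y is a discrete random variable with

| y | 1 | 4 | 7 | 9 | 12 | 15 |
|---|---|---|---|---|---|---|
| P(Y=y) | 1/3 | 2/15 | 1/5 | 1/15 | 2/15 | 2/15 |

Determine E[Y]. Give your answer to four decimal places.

E[Y] = Σ y·P(Y=y)
 = 1·1/3 + 4·2/15 + 7·1/5 + 9·1/15 + 12·2/15 + 15·2/15
 = 1/3 + 8/15 + 7/5 + 3/5 + 8/5 + 2
 = 97/15

6.4667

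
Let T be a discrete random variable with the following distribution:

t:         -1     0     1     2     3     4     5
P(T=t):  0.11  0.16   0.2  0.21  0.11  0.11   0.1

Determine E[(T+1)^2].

E[(T+1)^2] = Σ (t+1)^2·P(T=t)
 = 0·0.11 + 1·0.16 + 4·0.2 + 9·0.21 + 16·0.11 + 25·0.11 + 36·0.1
 = 0 + 0.16 + 0.8 + 1.89 + 1.76 + 2.75 + 3.6
 = 10.96

10.96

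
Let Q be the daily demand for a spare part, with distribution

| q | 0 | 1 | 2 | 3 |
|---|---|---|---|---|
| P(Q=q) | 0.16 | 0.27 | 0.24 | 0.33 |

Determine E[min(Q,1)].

0.84

E[min(Q,1)] = Σ min(q,1)·P(Q=q)
 = 0·0.16 + 1·0.27 + 1·0.24 + 1·0.33
 = 0 + 0.27 + 0.24 + 0.33
 = 0.84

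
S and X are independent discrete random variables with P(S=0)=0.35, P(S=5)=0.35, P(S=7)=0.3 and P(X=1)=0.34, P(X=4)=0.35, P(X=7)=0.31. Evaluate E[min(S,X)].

E[min(S,X)] = Σ_s Σ_x min(s,x) · P(S=s)P(X=x)
 = 0·0.119 + 0·0.1225 + 0·0.1085 + 1·0.119 + 4·0.1225 + 5·0.1085 + 1·0.102 + 4·0.105 + 7·0.093
 = 0 + 0 + 0 + 0.119 + 0.49 + 0.5425 + 0.102 + 0.42 + 0.651
 = 2.3245

2.3245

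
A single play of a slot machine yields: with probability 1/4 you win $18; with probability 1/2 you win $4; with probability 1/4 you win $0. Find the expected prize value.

E[payout] = 18·1/4 + 4·1/2 + 0·1/4
 = 9/2 + 2 + 0
 = 13/2

6.5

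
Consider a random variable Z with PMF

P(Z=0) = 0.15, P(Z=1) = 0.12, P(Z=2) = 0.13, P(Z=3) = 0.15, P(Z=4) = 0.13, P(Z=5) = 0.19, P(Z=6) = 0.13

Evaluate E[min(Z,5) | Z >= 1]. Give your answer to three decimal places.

3.471

P(Z >= 1) = 0.12 + 0.13 + 0.15 + 0.13 + 0.19 + 0.13 = 0.85.
E[min(Z,5) | Z >= 1] = [1·0.12 + 2·0.13 + 3·0.15 + 4·0.13 + 5·0.19 + 5·0.13] / 0.85
 = 2.95 / 0.85
 = 59/17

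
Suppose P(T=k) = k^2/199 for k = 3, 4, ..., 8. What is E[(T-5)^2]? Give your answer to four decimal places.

4.3216

E[(T-5)^2] = Σ (t-5)^2·P(T=t)
 = 4·9/199 + 1·16/199 + 0·25/199 + 1·36/199 + 4·49/199 + 9·64/199
 = 36/199 + 16/199 + 0 + 36/199 + 196/199 + 576/199
 = 860/199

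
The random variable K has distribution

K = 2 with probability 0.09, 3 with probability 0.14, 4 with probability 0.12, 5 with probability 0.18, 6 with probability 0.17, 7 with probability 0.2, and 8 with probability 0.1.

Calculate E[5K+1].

27

E[5K+1] = Σ (5k+1)·P(K=k)
 = 11·0.09 + 16·0.14 + 21·0.12 + 26·0.18 + 31·0.17 + 36·0.2 + 41·0.1
 = 0.99 + 2.24 + 2.52 + 4.68 + 5.27 + 7.2 + 4.1
 = 27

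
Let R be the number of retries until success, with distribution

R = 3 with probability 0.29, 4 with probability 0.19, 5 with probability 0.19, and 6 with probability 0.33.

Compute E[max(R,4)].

E[max(R,4)] = Σ max(r,4)·P(R=r)
 = 4·0.29 + 4·0.19 + 5·0.19 + 6·0.33
 = 1.16 + 0.76 + 0.95 + 1.98
 = 4.85

4.85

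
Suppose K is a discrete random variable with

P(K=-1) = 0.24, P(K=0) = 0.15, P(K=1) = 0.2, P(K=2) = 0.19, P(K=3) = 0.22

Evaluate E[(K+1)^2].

6.18

E[(K+1)^2] = Σ (k+1)^2·P(K=k)
 = 0·0.24 + 1·0.15 + 4·0.2 + 9·0.19 + 16·0.22
 = 0 + 0.15 + 0.8 + 1.71 + 3.52
 = 6.18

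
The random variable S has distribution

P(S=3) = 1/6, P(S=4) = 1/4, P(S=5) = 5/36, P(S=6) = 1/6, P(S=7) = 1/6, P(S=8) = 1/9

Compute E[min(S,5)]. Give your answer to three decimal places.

4.417

E[min(S,5)] = Σ min(s,5)·P(S=s)
 = 3·1/6 + 4·1/4 + 5·5/36 + 5·1/6 + 5·1/6 + 5·1/9
 = 1/2 + 1 + 25/36 + 5/6 + 5/6 + 5/9
 = 53/12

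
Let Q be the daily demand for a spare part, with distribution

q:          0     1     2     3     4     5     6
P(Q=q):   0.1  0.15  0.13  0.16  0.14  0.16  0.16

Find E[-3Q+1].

E[-3Q+1] = Σ (-3q+1)·P(Q=q)
 = 1·0.1 + (-2)·0.15 + (-5)·0.13 + (-8)·0.16 + (-11)·0.14 + (-14)·0.16 + (-17)·0.16
 = 0.1 + (-0.3) + (-0.65) + (-1.28) + (-1.54) + (-2.24) + (-2.72)
 = -8.63

-8.63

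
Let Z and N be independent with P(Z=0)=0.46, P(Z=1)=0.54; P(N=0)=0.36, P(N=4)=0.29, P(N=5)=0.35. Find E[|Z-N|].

E[|Z-N|] = Σ_z Σ_n |z-n| · P(Z=z)P(N=n)
 = 0·0.1656 + 4·0.1334 + 5·0.161 + 1·0.1944 + 3·0.1566 + 4·0.189
 = 0 + 0.5336 + 0.805 + 0.1944 + 0.4698 + 0.756
 = 2.7588

2.7588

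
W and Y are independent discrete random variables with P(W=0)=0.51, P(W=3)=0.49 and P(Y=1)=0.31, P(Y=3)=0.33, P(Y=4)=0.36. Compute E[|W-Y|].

E[|W-Y|] = Σ_w Σ_y |w-y| · P(W=w)P(Y=y)
 = 1·0.1581 + 3·0.1683 + 4·0.1836 + 2·0.1519 + 0·0.1617 + 1·0.1764
 = 0.1581 + 0.5049 + 0.7344 + 0.3038 + 0 + 0.1764
 = 1.8776

1.8776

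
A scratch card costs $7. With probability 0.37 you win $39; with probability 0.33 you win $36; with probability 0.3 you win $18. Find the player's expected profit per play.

E[payout] = 39·0.37 + 36·0.33 + 18·0.3
 = 14.43 + 11.88 + 5.4
 = 31.71
Net = 31.71 - 7 = 24.71

24.71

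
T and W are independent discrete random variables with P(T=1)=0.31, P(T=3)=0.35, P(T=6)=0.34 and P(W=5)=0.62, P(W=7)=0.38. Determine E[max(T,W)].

5.9708

E[max(T,W)] = Σ_t Σ_w max(t,w) · P(T=t)P(W=w)
 = 5·0.1922 + 7·0.1178 + 5·0.217 + 7·0.133 + 6·0.2108 + 7·0.1292
 = 0.961 + 0.8246 + 1.085 + 0.931 + 1.2648 + 0.9044
 = 5.9708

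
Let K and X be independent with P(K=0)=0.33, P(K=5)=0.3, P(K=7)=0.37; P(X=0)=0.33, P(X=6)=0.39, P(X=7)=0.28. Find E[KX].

E[KX] = Σ_k Σ_x kx · P(K=k)P(X=x)
 = 0·0.1089 + 0·0.1287 + 0·0.0924 + 0·0.099 + 30·0.117 + 35·0.084 + 0·0.1221 + 42·0.1443 + 49·0.1036
 = 0 + 0 + 0 + 0 + 3.51 + 2.94 + 0 + 6.0606 + 5.0764
 = 17.587

17.587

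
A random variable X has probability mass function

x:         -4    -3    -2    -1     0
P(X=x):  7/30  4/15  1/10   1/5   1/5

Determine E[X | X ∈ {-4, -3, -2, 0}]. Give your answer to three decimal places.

P(X ∈ {-4, -3, -2, 0}) = 7/30 + 4/15 + 1/10 + 1/5 = 4/5.
E[X | X ∈ {-4, -3, -2, 0}] = [(-4)·7/30 + (-3)·4/15 + (-2)·1/10 + 0·1/5] / (4/5)
 = -29/15 / (4/5)
 = -29/12

-2.417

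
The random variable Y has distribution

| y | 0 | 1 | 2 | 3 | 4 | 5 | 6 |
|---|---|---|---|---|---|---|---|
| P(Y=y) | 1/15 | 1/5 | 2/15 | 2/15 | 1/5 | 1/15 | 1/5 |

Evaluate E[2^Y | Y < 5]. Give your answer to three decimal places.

P(Y < 5) = 1/15 + 1/5 + 2/15 + 2/15 + 1/5 = 11/15.
E[2^Y | Y < 5] = [1·1/15 + 2·1/5 + 4·2/15 + 8·2/15 + 16·1/5] / (11/15)
 = 79/15 / (11/15)
 = 79/11

7.182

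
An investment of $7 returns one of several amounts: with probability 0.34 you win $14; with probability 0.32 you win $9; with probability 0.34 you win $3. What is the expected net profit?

1.66

E[payout] = 14·0.34 + 9·0.32 + 3·0.34
 = 4.76 + 2.88 + 1.02
 = 8.66
Net = 8.66 - 7 = 1.66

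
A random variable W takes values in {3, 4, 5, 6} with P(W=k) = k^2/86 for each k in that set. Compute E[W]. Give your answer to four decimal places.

E[W] = Σ w·P(W=w)
 = 3·9/86 + 4·8/43 + 5·25/86 + 6·18/43
 = 27/86 + 32/43 + 125/86 + 108/43
 = 216/43

5.0233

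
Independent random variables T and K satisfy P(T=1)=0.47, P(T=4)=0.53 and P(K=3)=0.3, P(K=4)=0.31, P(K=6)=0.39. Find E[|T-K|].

2.208

E[|T-K|] = Σ_t Σ_k |t-k| · P(T=t)P(K=k)
 = 2·0.141 + 3·0.1457 + 5·0.1833 + 1·0.159 + 0·0.1643 + 2·0.2067
 = 0.282 + 0.4371 + 0.9165 + 0.159 + 0 + 0.4134
 = 2.208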